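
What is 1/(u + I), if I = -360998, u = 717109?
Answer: 1/356111 ≈ 2.8081e-6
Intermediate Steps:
1/(u + I) = 1/(717109 - 360998) = 1/356111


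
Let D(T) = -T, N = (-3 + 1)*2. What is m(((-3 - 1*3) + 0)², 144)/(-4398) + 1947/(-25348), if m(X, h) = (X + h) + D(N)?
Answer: -6613469/55740252 ≈ -0.11865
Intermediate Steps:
N = -4 (N = -2*2 = -4)
m(X, h) = 4 + X + h (m(X, h) = (X + h) - 1*(-4) = (X + h) + 4 = 4 + X + h)
m(((-3 - 1*3) + 0)², 144)/(-4398) + 1947/(-25348) = (4 + ((-3 - 1*3) + 0)² + 144)/(-4398) + 1947/(-25348) = (4 + ((-3 - 3) + 0)² + 144)*(-1/4398) + 1947*(-1/25348) = (4 + (-6 + 0)² + 144)*(-1/4398) - 1947/25348 = (4 + (-6)² + 144)*(-1/4398) - 1947/25348 = (4 + 36 + 144)*(-1/4398) - 1947/25348 = 184*(-1/4398) - 1947/25348 = -92/2199 - 1947/25348 = -6613469/55740252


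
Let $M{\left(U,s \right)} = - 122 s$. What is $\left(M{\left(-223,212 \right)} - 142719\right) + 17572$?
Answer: $-151011$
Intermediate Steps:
$\left(M{\left(-223,212 \right)} - 142719\right) + 17572 = \left(\left(-122\right) 212 - 142719\right) + 17572 = \left(-25864 - 142719\right) + 17572 = -168583 + 17572 = -151011$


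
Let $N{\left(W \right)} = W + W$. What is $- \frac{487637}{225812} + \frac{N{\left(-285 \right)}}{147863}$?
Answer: $- \frac{72232182571}{33389239756} \approx -2.1633$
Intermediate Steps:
$N{\left(W \right)} = 2 W$
$- \frac{487637}{225812} + \frac{N{\left(-285 \right)}}{147863} = - \frac{487637}{225812} + \frac{2 \left(-285\right)}{147863} = \left(-487637\right) \frac{1}{225812} - \frac{570}{147863} = - \frac{487637}{225812} - \frac{570}{147863} = - \frac{72232182571}{33389239756}$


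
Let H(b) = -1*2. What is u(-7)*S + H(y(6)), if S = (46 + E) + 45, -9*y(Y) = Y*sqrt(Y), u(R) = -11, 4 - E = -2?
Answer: -1069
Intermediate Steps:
E = 6 (E = 4 - 1*(-2) = 4 + 2 = 6)
y(Y) = -Y**(3/2)/9 (y(Y) = -Y*sqrt(Y)/9 = -Y**(3/2)/9)
H(b) = -2
S = 97 (S = (46 + 6) + 45 = 52 + 45 = 97)
u(-7)*S + H(y(6)) = -11*97 - 2 = -1067 - 2 = -1069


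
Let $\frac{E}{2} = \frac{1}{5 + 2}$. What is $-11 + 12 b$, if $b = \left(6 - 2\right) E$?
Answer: $\frac{19}{7} \approx 2.7143$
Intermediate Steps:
$E = \frac{2}{7}$ ($E = \frac{2}{5 + 2} = \frac{2}{7} \approx 0.28571$)
$b = \frac{8}{7}$ ($b = \left(6 - 2\right) \frac{2}{7} = 4 \cdot \frac{2}{7} = \frac{8}{7} \approx 1.1429$)
$-11 + 12 b = -11 + 12 \cdot \frac{8}{7} = -11 + \frac{96}{7} = \frac{19}{7}$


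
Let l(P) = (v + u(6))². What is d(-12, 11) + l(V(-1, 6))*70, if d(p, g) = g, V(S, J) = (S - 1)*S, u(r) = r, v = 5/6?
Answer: 59033/18 ≈ 3279.6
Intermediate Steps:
v = ⅚ (v = 5*(⅙) = ⅚ ≈ 0.83333)
V(S, J) = S*(-1 + S) (V(S, J) = (-1 + S)*S = S*(-1 + S))
l(P) = 1681/36 (l(P) = (⅚ + 6)² = (41/6)² = 1681/36)
d(-12, 11) + l(V(-1, 6))*70 = 11 + (1681/36)*70 = 11 + 58835/18 = 59033/18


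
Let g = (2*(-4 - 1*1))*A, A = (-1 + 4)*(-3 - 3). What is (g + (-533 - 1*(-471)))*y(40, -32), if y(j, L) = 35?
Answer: 4130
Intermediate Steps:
A = -18 (A = 3*(-6) = -18)
g = 180 (g = (2*(-4 - 1*1))*(-18) = (2*(-4 - 1))*(-18) = (2*(-5))*(-18) = -10*(-18) = 180)
(g + (-533 - 1*(-471)))*y(40, -32) = (180 + (-533 - 1*(-471)))*35 = (180 + (-533 + 471))*35 = (180 - 62)*35 = 118*35 = 4130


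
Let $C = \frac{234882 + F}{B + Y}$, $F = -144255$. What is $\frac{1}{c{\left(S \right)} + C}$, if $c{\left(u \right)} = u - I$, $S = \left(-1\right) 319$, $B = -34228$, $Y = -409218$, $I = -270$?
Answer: $- \frac{443446}{21819481} \approx -0.020323$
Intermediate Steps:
$S = -319$
$c{\left(u \right)} = 270 + u$ ($c{\left(u \right)} = u - -270 = u + 270 = 270 + u$)
$C = - \frac{90627}{443446}$ ($C = \frac{234882 - 144255}{-34228 - 409218} = \frac{90627}{-443446} = 90627 \left(- \frac{1}{443446}\right) = - \frac{90627}{443446} \approx -0.20437$)
$\frac{1}{c{\left(S \right)} + C} = \frac{1}{\left(270 - 319\right) - \frac{90627}{443446}} = \frac{1}{-49 - \frac{90627}{443446}} = \frac{1}{- \frac{21819481}{443446}} = - \frac{443446}{21819481}$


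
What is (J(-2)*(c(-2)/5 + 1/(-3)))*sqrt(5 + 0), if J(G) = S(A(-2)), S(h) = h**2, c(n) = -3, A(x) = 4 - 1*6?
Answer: -56*sqrt(5)/15 ≈ -8.3480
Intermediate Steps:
A(x) = -2 (A(x) = 4 - 6 = -2)
J(G) = 4 (J(G) = (-2)**2 = 4)
(J(-2)*(c(-2)/5 + 1/(-3)))*sqrt(5 + 0) = (4*(-3/5 + 1/(-3)))*sqrt(5 + 0) = (4*(-3*1/5 + 1*(-1/3)))*sqrt(5) = (4*(-3/5 - 1/3))*sqrt(5) = (4*(-14/15))*sqrt(5) = -56*sqrt(5)/15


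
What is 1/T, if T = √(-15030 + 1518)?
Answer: -I*√3378/6756 ≈ -0.0086028*I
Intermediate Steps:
T = 2*I*√3378 (T = √(-13512) = 2*I*√3378 ≈ 116.24*I)
1/T = 1/(2*I*√3378) = -I*√3378/6756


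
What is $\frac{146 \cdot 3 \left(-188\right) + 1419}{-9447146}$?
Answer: $\frac{80925}{9447146} \approx 0.0085661$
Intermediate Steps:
$\frac{146 \cdot 3 \left(-188\right) + 1419}{-9447146} = \left(438 \left(-188\right) + 1419\right) \left(- \frac{1}{9447146}\right) = \left(-82344 + 1419\right) \left(- \frac{1}{9447146}\right) = \left(-80925\right) \left(- \frac{1}{9447146}\right) = \frac{80925}{9447146}$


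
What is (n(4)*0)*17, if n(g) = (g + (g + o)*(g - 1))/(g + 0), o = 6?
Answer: 0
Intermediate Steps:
n(g) = (g + (-1 + g)*(6 + g))/g (n(g) = (g + (g + 6)*(g - 1))/(g + 0) = (g + (6 + g)*(-1 + g))/g = (g + (-1 + g)*(6 + g))/g)
(n(4)*0)*17 = ((6 + 4 - 6/4)*0)*17 = ((6 + 4 - 6*¼)*0)*17 = ((6 + 4 - 3/2)*0)*17 = ((17/2)*0)*17 = 0*17 = 0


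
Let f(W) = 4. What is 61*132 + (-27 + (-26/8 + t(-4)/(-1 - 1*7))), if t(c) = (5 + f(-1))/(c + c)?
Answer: 513401/64 ≈ 8021.9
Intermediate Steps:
t(c) = 9/(2*c) (t(c) = (5 + 4)/(c + c) = 9/((2*c)) = 9*(1/(2*c)) = 9/(2*c))
61*132 + (-27 + (-26/8 + t(-4)/(-1 - 1*7))) = 61*132 + (-27 + (-26/8 + ((9/2)/(-4))/(-1 - 1*7))) = 8052 + (-27 + (-26*⅛ + ((9/2)*(-¼))/(-1 - 7))) = 8052 + (-27 + (-13/4 - 9/8/(-8))) = 8052 + (-27 + (-13/4 - 9/8*(-⅛))) = 8052 + (-27 + (-13/4 + 9/64)) = 8052 + (-27 - 199/64) = 8052 - 1927/64 = 513401/64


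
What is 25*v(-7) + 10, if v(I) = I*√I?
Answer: 10 - 175*I*√7 ≈ 10.0 - 463.01*I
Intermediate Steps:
v(I) = I^(3/2)
25*v(-7) + 10 = 25*(-7)^(3/2) + 10 = 25*(-7*I*√7) + 10 = -175*I*√7 + 10 = 10 - 175*I*√7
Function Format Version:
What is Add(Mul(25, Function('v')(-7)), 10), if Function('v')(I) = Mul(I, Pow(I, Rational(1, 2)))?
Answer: Add(10, Mul(-175, I, Pow(7, Rational(1, 2)))) ≈ Add(10.000, Mul(-463.01, I))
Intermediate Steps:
Function('v')(I) = Pow(I, Rational(3, 2))
Add(Mul(25, Function('v')(-7)), 10) = Add(Mul(25, Pow(-7, Rational(3, 2))), 10) = Add(Mul(25, Mul(-7, I, Pow(7, Rational(1, 2)))), 10) = Add(Mul(-175, I, Pow(7, Rational(1, 2))), 10) = Add(10, Mul(-175, I, Pow(7, Rational(1, 2))))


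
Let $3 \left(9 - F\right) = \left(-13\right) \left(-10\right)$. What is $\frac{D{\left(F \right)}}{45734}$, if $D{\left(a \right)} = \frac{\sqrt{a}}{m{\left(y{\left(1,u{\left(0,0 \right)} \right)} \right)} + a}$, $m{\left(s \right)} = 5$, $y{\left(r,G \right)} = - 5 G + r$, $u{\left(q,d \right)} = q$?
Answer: $- \frac{i \sqrt{309}}{4024592} \approx - 4.3677 \cdot 10^{-6} i$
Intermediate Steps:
$F = - \frac{103}{3}$ ($F = 9 - \frac{\left(-13\right) \left(-10\right)}{3} = 9 - \frac{130}{3} = - \frac{103}{3} \approx -34.333$)
$y{\left(r,G \right)} = r - 5 G$
$D{\left(a \right)} = \frac{\sqrt{a}}{5 + a}$
$\frac{D{\left(F \right)}}{45734} = \frac{\sqrt{- \frac{103}{3}} \frac{1}{5 - \frac{103}{3}}}{45734} = \frac{\frac{1}{3} i \sqrt{309}}{- \frac{88}{3}} \cdot \frac{1}{45734} = \frac{i \sqrt{309}}{3} \left(- \frac{3}{88}\right) \frac{1}{45734} = - \frac{i \sqrt{309}}{88} \cdot \frac{1}{45734} = - \frac{i \sqrt{309}}{4024592}$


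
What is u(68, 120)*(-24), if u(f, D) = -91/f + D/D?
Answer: 138/17 ≈ 8.1176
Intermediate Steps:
u(f, D) = 1 - 91/f (u(f, D) = -91/f + 1 = 1 - 91/f)
u(68, 120)*(-24) = ((-91 + 68)/68)*(-24) = ((1/68)*(-23))*(-24) = -23/68*(-24) = 138/17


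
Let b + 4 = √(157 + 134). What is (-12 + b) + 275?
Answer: 259 + √291 ≈ 276.06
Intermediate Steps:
b = -4 + √291 (b = -4 + √(157 + 134) = -4 + √291 ≈ 13.059)
(-12 + b) + 275 = (-12 + (-4 + √291)) + 275 = (-16 + √291) + 275 = 259 + √291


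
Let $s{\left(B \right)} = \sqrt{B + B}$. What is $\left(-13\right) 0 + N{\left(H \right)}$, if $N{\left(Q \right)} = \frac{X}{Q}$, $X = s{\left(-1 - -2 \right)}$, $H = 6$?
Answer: $\frac{\sqrt{2}}{6} \approx 0.2357$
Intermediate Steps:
$s{\left(B \right)} = \sqrt{2} \sqrt{B}$ ($s{\left(B \right)} = \sqrt{2 B} = \sqrt{2} \sqrt{B}$)
$X = \sqrt{2}$ ($X = \sqrt{2} \sqrt{-1 - -2} = \sqrt{2} \sqrt{-1 + 2} = \sqrt{2} \sqrt{1} = \sqrt{2} \cdot 1 = \sqrt{2} \approx 1.4142$)
$N{\left(Q \right)} = \frac{\sqrt{2}}{Q}$
$\left(-13\right) 0 + N{\left(H \right)} = \left(-13\right) 0 + \frac{\sqrt{2}}{6} = 0 + \sqrt{2} \cdot \frac{1}{6} = 0 + \frac{\sqrt{2}}{6} = \frac{\sqrt{2}}{6}$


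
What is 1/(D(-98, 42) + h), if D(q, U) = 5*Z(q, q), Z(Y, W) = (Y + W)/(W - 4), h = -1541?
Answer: -51/78101 ≈ -0.00065300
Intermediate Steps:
Z(Y, W) = (W + Y)/(-4 + W)
D(q, U) = 10*q/(-4 + q) (D(q, U) = 5*((q + q)/(-4 + q)) = 5*((2*q)/(-4 + q)) = 5*(2*q/(-4 + q)) = 10*q/(-4 + q))
1/(D(-98, 42) + h) = 1/(10*(-98)/(-4 - 98) - 1541) = 1/(10*(-98)/(-102) - 1541) = 1/(10*(-98)*(-1/102) - 1541) = 1/(490/51 - 1541) = 1/(-78101/51) = -51/78101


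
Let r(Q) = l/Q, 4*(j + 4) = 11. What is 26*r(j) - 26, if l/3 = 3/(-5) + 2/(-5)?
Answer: 182/5 ≈ 36.400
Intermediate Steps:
j = -5/4 (j = -4 + (¼)*11 = -4 + 11/4 = -5/4 ≈ -1.2500)
l = -3 (l = 3*(3/(-5) + 2/(-5)) = 3*(3*(-⅕) + 2*(-⅕)) = 3*(-⅗ - ⅖) = 3*(-1) = -3)
r(Q) = -3/Q
26*r(j) - 26 = 26*(-3/(-5/4)) - 26 = 26*(-3*(-⅘)) - 26 = 26*(12/5) - 26 = 312/5 - 26 = 182/5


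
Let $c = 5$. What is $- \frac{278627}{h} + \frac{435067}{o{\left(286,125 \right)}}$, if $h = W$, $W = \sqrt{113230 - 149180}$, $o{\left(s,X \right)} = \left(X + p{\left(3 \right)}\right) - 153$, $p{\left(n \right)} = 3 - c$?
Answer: $- \frac{435067}{30} + \frac{278627 i \sqrt{1438}}{7190} \approx -14502.0 + 1469.5 i$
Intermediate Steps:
$p{\left(n \right)} = -2$ ($p{\left(n \right)} = 3 - 5 = -2$)
$o{\left(s,X \right)} = -155 + X$ ($o{\left(s,X \right)} = \left(X - 2\right) - 153 = \left(-2 + X\right) - 153 = -155 + X$)
$W = 5 i \sqrt{1438}$ ($W = \sqrt{-35950} = 5 i \sqrt{1438} \approx 189.6 i$)
$h = 5 i \sqrt{1438} \approx 189.6 i$
$- \frac{278627}{h} + \frac{435067}{o{\left(286,125 \right)}} = - \frac{278627}{5 i \sqrt{1438}} + \frac{435067}{-155 + 125} = - 278627 \left(- \frac{i \sqrt{1438}}{7190}\right) + \frac{435067}{-30} = \frac{278627 i \sqrt{1438}}{7190} + 435067 \left(- \frac{1}{30}\right) = \frac{278627 i \sqrt{1438}}{7190} - \frac{435067}{30} = - \frac{435067}{30} + \frac{278627 i \sqrt{1438}}{7190}$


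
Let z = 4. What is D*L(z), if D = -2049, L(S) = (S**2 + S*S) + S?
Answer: -73764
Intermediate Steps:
L(S) = S + 2*S**2 (L(S) = (S**2 + S**2) + S = 2*S**2 + S = S + 2*S**2)
D*L(z) = -8196*(1 + 2*4) = -8196*(1 + 8) = -8196*9 = -2049*36 = -73764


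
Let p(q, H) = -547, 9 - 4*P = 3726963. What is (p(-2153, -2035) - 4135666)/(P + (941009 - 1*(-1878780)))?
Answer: -8272426/3776101 ≈ -2.1907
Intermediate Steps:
P = -1863477/2 (P = 9/4 - ¼*3726963 = 9/4 - 3726963/4 = -1863477/2 ≈ -9.3174e+5)
(p(-2153, -2035) - 4135666)/(P + (941009 - 1*(-1878780))) = (-547 - 4135666)/(-1863477/2 + (941009 - 1*(-1878780))) = -4136213/(-1863477/2 + (941009 + 1878780)) = -4136213/(-1863477/2 + 2819789) = -4136213/3776101/2 = -4136213*2/3776101 = -8272426/3776101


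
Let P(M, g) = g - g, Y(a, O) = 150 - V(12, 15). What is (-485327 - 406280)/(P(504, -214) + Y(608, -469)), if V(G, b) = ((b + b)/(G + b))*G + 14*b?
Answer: 2674821/220 ≈ 12158.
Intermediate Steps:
V(G, b) = 14*b + 2*G*b/(G + b) (V(G, b) = ((2*b)/(G + b))*G + 14*b = (2*b/(G + b))*G + 14*b = 2*G*b/(G + b) + 14*b = 14*b + 2*G*b/(G + b))
Y(a, O) = -220/3 (Y(a, O) = 150 - 2*15*(7*15 + 8*12)/(12 + 15) = 150 - 2*15*(105 + 96)/27 = 150 - 2*15*201/27 = 150 - 1*670/3 = 150 - 670/3 = -220/3)
P(M, g) = 0
(-485327 - 406280)/(P(504, -214) + Y(608, -469)) = (-485327 - 406280)/(0 - 220/3) = -891607/(-220/3) = -891607*(-3/220) = 2674821/220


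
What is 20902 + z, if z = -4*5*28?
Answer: 20342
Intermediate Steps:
z = -560 (z = -20*28 = -560)
20902 + z = 20902 - 560 = 20342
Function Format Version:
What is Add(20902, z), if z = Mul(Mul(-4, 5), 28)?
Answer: 20342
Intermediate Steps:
z = -560 (z = Mul(-20, 28) = -560)
Add(20902, z) = Add(20902, -560) = 20342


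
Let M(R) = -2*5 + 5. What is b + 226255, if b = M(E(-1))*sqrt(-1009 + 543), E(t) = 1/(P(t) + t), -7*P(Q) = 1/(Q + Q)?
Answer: 226255 - 5*I*sqrt(466) ≈ 2.2626e+5 - 107.94*I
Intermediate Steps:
P(Q) = -1/(14*Q) (P(Q) = -1/(7*(Q + Q)) = -1/(2*Q)/7 = -1/(14*Q))
E(t) = 1/(t - 1/(14*t)) (E(t) = 1/(-1/(14*t) + t) = 1/(t - 1/(14*t)))
M(R) = -5 (M(R) = -10 + 5 = -5)
b = -5*I*sqrt(466) (b = -5*sqrt(-1009 + 543) = -5*I*sqrt(466) ≈ -107.94*I)
b + 226255 = -5*I*sqrt(466) + 226255 = 226255 - 5*I*sqrt(466)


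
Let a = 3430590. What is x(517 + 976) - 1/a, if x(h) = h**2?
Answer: 7646953208909/3430590 ≈ 2.2290e+6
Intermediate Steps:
x(517 + 976) - 1/a = (517 + 976)**2 - 1/3430590 = 1493**2 - 1*1/3430590 = 2229049 - 1/3430590 = 7646953208909/3430590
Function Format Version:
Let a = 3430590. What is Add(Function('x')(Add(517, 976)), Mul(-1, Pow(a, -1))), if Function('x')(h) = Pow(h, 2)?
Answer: Rational(7646953208909, 3430590) ≈ 2.2290e+6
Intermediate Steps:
Add(Function('x')(Add(517, 976)), Mul(-1, Pow(a, -1))) = Add(Pow(Add(517, 976), 2), Mul(-1, Pow(3430590, -1))) = Add(Pow(1493, 2), Mul(-1, Rational(1, 3430590))) = Add(2229049, Rational(-1, 3430590)) = Rational(7646953208909, 3430590)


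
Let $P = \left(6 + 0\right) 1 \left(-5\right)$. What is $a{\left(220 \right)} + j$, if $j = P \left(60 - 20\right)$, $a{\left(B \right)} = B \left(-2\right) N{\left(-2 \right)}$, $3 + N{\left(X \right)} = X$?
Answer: $1000$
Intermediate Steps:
$N{\left(X \right)} = -3 + X$
$a{\left(B \right)} = 10 B$ ($a{\left(B \right)} = B \left(-2\right) \left(-3 - 2\right) = - 2 B \left(-5\right) = 10 B$)
$P = -30$ ($P = 6 \cdot 1 \left(-5\right) = 6 \left(-5\right) = -30$)
$j = -1200$ ($j = - 30 \left(60 - 20\right) = \left(-30\right) 40 = -1200$)
$a{\left(220 \right)} + j = 10 \cdot 220 - 1200 = 2200 - 1200 = 1000$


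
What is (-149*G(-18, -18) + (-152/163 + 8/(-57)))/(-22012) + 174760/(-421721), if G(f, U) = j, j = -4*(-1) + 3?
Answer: -31649881314119/86247634359732 ≈ -0.36697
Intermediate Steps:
j = 7 (j = 4 + 3 = 7)
G(f, U) = 7
(-149*G(-18, -18) + (-152/163 + 8/(-57)))/(-22012) + 174760/(-421721) = (-149*7 + (-152/163 + 8/(-57)))/(-22012) + 174760/(-421721) = (-1043 + (-152*1/163 + 8*(-1/57)))*(-1/22012) + 174760*(-1/421721) = (-1043 + (-152/163 - 8/57))*(-1/22012) - 174760/421721 = (-1043 - 9968/9291)*(-1/22012) - 174760/421721 = -9700481/9291*(-1/22012) - 174760/421721 = 9700481/204513492 - 174760/421721 = -31649881314119/86247634359732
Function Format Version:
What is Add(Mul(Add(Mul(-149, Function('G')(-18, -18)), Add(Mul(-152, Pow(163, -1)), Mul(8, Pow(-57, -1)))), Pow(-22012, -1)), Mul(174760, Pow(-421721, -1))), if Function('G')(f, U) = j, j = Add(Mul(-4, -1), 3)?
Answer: Rational(-31649881314119, 86247634359732) ≈ -0.36697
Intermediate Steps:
j = 7 (j = Add(4, 3) = 7)
Function('G')(f, U) = 7
Add(Mul(Add(Mul(-149, Function('G')(-18, -18)), Add(Mul(-152, Pow(163, -1)), Mul(8, Pow(-57, -1)))), Pow(-22012, -1)), Mul(174760, Pow(-421721, -1))) = Add(Mul(Add(Mul(-149, 7), Add(Mul(-152, Pow(163, -1)), Mul(8, Pow(-57, -1)))), Pow(-22012, -1)), Mul(174760, Pow(-421721, -1))) = Add(Mul(Add(-1043, Add(Mul(-152, Rational(1, 163)), Mul(8, Rational(-1, 57)))), Rational(-1, 22012)), Mul(174760, Rational(-1, 421721))) = Add(Mul(Add(-1043, Add(Rational(-152, 163), Rational(-8, 57))), Rational(-1, 22012)), Rational(-174760, 421721)) = Add(Mul(Add(-1043, Rational(-9968, 9291)), Rational(-1, 22012)), Rational(-174760, 421721)) = Add(Mul(Rational(-9700481, 9291), Rational(-1, 22012)), Rational(-174760, 421721)) = Add(Rational(9700481, 204513492), Rational(-174760, 421721)) = Rational(-31649881314119, 86247634359732)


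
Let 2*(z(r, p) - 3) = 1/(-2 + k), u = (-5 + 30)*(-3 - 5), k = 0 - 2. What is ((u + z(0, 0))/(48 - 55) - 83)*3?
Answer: -9213/56 ≈ -164.52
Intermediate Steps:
k = -2
u = -200 (u = 25*(-8) = -200)
z(r, p) = 23/8 (z(r, p) = 3 + 1/(2*(-2 - 2)) = 3 + (½)/(-4) = 3 + (½)*(-¼) = 3 - ⅛ = 23/8)
((u + z(0, 0))/(48 - 55) - 83)*3 = ((-200 + 23/8)/(48 - 55) - 83)*3 = (-1577/8/(-7) - 83)*3 = (-1577/8*(-⅐) - 83)*3 = (1577/56 - 83)*3 = -3071/56*3 = -9213/56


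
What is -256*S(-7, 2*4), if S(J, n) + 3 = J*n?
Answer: 15104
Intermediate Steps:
S(J, n) = -3 + J*n
-256*S(-7, 2*4) = -256*(-3 - 14*4) = -256*(-3 - 7*8) = -256*(-3 - 56) = -256*(-59) = 15104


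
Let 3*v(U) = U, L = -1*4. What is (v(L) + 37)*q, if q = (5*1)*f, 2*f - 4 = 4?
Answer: 2140/3 ≈ 713.33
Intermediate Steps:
L = -4
v(U) = U/3
f = 4 (f = 2 + (½)*4 = 2 + 2 = 4)
q = 20 (q = (5*1)*4 = 5*4 = 20)
(v(L) + 37)*q = ((⅓)*(-4) + 37)*20 = (-4/3 + 37)*20 = (107/3)*20 = 2140/3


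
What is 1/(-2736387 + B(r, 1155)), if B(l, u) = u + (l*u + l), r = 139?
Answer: -1/2574548 ≈ -3.8842e-7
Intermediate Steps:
B(l, u) = l + u + l*u (B(l, u) = u + (l + l*u) = l + u + l*u)
1/(-2736387 + B(r, 1155)) = 1/(-2736387 + (139 + 1155 + 139*1155)) = 1/(-2736387 + (139 + 1155 + 160545)) = 1/(-2736387 + 161839) = 1/(-2574548) = -1/2574548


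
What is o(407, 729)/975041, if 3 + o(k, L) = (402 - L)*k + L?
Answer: -132363/975041 ≈ -0.13575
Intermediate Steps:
o(k, L) = -3 + L + k*(402 - L) (o(k, L) = -3 + ((402 - L)*k + L) = -3 + (k*(402 - L) + L) = -3 + (L + k*(402 - L)) = -3 + L + k*(402 - L))
o(407, 729)/975041 = (-3 + 729 + 402*407 - 1*729*407)/975041 = (-3 + 729 + 163614 - 296703)*(1/975041) = -132363*1/975041 = -132363/975041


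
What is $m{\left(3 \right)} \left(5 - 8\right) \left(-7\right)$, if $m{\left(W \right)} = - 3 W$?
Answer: $-189$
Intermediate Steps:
$m{\left(3 \right)} \left(5 - 8\right) \left(-7\right) = \left(-3\right) 3 \left(5 - 8\right) \left(-7\right) = - 9 \left(5 - 8\right) \left(-7\right) = \left(-9\right) \left(-3\right) \left(-7\right) = 27 \left(-7\right) = -189$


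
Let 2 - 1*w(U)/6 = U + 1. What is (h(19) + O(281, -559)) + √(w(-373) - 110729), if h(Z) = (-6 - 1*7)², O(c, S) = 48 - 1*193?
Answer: 24 + I*√108485 ≈ 24.0 + 329.37*I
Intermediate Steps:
w(U) = 6 - 6*U (w(U) = 12 - 6*(U + 1) = 12 - 6*(1 + U) = 12 + (-6 - 6*U) = 6 - 6*U)
O(c, S) = -145 (O(c, S) = 48 - 193 = -145)
h(Z) = 169 (h(Z) = (-6 - 7)² = (-13)² = 169)
(h(19) + O(281, -559)) + √(w(-373) - 110729) = (169 - 145) + √((6 - 6*(-373)) - 110729) = 24 + √((6 + 2238) - 110729) = 24 + √(2244 - 110729) = 24 + √(-108485) = 24 + I*√108485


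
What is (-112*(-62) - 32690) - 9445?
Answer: -35191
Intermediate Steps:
(-112*(-62) - 32690) - 9445 = (6944 - 32690) - 9445 = -25746 - 9445 = -35191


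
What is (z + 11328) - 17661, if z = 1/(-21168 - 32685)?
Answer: -341051050/53853 ≈ -6333.0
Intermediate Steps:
z = -1/53853 (z = 1/(-53853) = -1/53853 ≈ -1.8569e-5)
(z + 11328) - 17661 = (-1/53853 + 11328) - 17661 = 610046783/53853 - 17661 = -341051050/53853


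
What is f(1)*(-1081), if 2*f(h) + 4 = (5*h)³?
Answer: -130801/2 ≈ -65401.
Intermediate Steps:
f(h) = -2 + 125*h³/2 (f(h) = -2 + (5*h)³/2 = -2 + (125*h³)/2 = -2 + 125*h³/2)
f(1)*(-1081) = (-2 + (125/2)*1³)*(-1081) = (-2 + (125/2)*1)*(-1081) = (-2 + 125/2)*(-1081) = (121/2)*(-1081) = -130801/2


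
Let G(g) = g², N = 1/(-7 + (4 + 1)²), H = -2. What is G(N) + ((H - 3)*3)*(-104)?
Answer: 505441/324 ≈ 1560.0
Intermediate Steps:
N = 1/18 (N = 1/(-7 + 5²) = 1/(-7 + 25) = 1/18 ≈ 0.055556)
G(N) + ((H - 3)*3)*(-104) = (1/18)² + ((-2 - 3)*3)*(-104) = 1/324 - 5*3*(-104) = 1/324 - 15*(-104) = 1/324 + 1560 = 505441/324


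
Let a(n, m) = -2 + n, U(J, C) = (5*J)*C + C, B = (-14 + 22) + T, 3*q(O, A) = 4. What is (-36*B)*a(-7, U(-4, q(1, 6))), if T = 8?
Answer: 5184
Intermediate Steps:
q(O, A) = 4/3 (q(O, A) = (⅓)*4 = 4/3)
B = 16 (B = (-14 + 22) + 8 = 8 + 8 = 16)
U(J, C) = C + 5*C*J (U(J, C) = 5*C*J + C = C + 5*C*J)
(-36*B)*a(-7, U(-4, q(1, 6))) = (-36*16)*(-2 - 7) = -576*(-9) = 5184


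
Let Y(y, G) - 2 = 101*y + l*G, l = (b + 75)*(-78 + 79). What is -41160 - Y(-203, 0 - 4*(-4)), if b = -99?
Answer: -20275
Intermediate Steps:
l = -24 (l = (-99 + 75)*(-78 + 79) = -24*1 = -24)
Y(y, G) = 2 - 24*G + 101*y (Y(y, G) = 2 + (101*y - 24*G) = 2 + (-24*G + 101*y) = 2 - 24*G + 101*y)
-41160 - Y(-203, 0 - 4*(-4)) = -41160 - (2 - 24*(0 - 4*(-4)) + 101*(-203)) = -41160 - (2 - 24*(0 + 16) - 20503) = -41160 - (2 - 24*16 - 20503) = -41160 - (2 - 384 - 20503) = -41160 - 1*(-20885) = -41160 + 20885 = -20275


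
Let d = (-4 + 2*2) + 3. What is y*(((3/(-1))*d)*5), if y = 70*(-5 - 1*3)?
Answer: 25200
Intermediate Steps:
d = 3 (d = (-4 + 4) + 3 = 0 + 3 = 3)
y = -560 (y = 70*(-5 - 3) = 70*(-8) = -560)
y*(((3/(-1))*d)*5) = -560*(3/(-1))*3*5 = -560*(3*(-1))*3*5 = -560*(-3*3)*5 = -(-5040)*5 = -560*(-45) = 25200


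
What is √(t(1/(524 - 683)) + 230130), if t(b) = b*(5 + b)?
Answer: 2*√1454478934/159 ≈ 479.72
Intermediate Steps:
√(t(1/(524 - 683)) + 230130) = √((5 + 1/(524 - 683))/(524 - 683) + 230130) = √((5 + 1/(-159))/(-159) + 230130) = √(-(5 - 1/159)/159 + 230130) = √(-1/159*794/159 + 230130) = √(-794/25281 + 230130) = √(5817915736/25281) = 2*√1454478934/159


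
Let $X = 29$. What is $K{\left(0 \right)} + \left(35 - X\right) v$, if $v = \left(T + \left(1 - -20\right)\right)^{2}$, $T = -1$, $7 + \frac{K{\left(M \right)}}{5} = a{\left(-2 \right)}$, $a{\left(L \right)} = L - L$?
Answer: $2365$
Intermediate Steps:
$a{\left(L \right)} = 0$
$K{\left(M \right)} = -35$ ($K{\left(M \right)} = -35 + 5 \cdot 0 = -35 + 0 = -35$)
$v = 400$ ($v = \left(-1 + \left(1 - -20\right)\right)^{2} = \left(-1 + \left(1 + 20\right)\right)^{2} = \left(-1 + 21\right)^{2} = 20^{2} = 400$)
$K{\left(0 \right)} + \left(35 - X\right) v = -35 + \left(35 - 29\right) 400 = -35 + 6 \cdot 400 = -35 + 2400 = 2365$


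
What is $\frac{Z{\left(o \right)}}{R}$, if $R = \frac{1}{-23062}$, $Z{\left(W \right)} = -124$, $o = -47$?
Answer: $2859688$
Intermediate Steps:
$R = - \frac{1}{23062} \approx -4.3361 \cdot 10^{-5}$
$\frac{Z{\left(o \right)}}{R} = - \frac{124}{- \frac{1}{23062}} = \left(-124\right) \left(-23062\right) = 2859688$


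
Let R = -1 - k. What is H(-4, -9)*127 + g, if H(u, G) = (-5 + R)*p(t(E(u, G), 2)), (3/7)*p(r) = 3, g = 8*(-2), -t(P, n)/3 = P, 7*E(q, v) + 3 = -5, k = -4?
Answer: -1794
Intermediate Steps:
E(q, v) = -8/7 (E(q, v) = -3/7 + (⅐)*(-5) = -3/7 - 5/7 = -8/7)
t(P, n) = -3*P
g = -16
p(r) = 7 (p(r) = (7/3)*3 = 7)
R = 3 (R = -1 - 1*(-4) = -1 + 4 = 3)
H(u, G) = -14 (H(u, G) = (-5 + 3)*7 = -2*7 = -14)
H(-4, -9)*127 + g = -14*127 - 16 = -1778 - 16 = -1794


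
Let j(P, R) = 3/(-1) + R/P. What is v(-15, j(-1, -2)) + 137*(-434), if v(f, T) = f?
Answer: -59473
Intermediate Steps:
j(P, R) = -3 + R/P (j(P, R) = 3*(-1) + R/P = -3 + R/P)
v(-15, j(-1, -2)) + 137*(-434) = -15 + 137*(-434) = -15 - 59458 = -59473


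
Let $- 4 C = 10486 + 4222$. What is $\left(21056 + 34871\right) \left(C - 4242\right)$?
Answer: $-442885913$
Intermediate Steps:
$C = -3677$ ($C = - \frac{10486 + 4222}{4} = \left(- \frac{1}{4}\right) 14708 = -3677$)
$\left(21056 + 34871\right) \left(C - 4242\right) = \left(21056 + 34871\right) \left(-3677 - 4242\right) = 55927 \left(-3677 - 4242\right) = 55927 \left(-7919\right) = -442885913$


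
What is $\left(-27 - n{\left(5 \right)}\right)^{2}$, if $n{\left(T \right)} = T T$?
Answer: $2704$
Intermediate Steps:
$n{\left(T \right)} = T^{2}$
$\left(-27 - n{\left(5 \right)}\right)^{2} = \left(-27 - 5^{2}\right)^{2} = \left(-27 - 25\right)^{2} = \left(-52\right)^{2} = 2704$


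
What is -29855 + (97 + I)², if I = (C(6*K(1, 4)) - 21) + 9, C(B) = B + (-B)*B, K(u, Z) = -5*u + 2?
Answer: 36194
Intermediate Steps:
K(u, Z) = 2 - 5*u
C(B) = B - B²
I = -354 (I = ((6*(2 - 5*1))*(1 - 6*(2 - 5*1)) - 21) + 9 = ((6*(2 - 5))*(1 - 6*(2 - 5)) - 21) + 9 = ((6*(-3))*(1 - 6*(-3)) - 21) + 9 = (-18*(1 - 1*(-18)) - 21) + 9 = (-18*(1 + 18) - 21) + 9 = (-18*19 - 21) + 9 = (-342 - 21) + 9 = -363 + 9 = -354)
-29855 + (97 + I)² = -29855 + (97 - 354)² = -29855 + (-257)² = -29855 + 66049 = 36194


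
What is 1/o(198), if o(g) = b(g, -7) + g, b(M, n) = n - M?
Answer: -⅐ ≈ -0.14286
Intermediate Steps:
o(g) = -7 (o(g) = (-7 - g) + g = -7)
1/o(198) = 1/(-7) = -⅐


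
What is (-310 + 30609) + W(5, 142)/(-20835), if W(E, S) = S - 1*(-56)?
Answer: 70142163/2315 ≈ 30299.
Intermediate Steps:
W(E, S) = 56 + S (W(E, S) = S + 56 = 56 + S)
(-310 + 30609) + W(5, 142)/(-20835) = (-310 + 30609) + (56 + 142)/(-20835) = 30299 + 198*(-1/20835) = 30299 - 22/2315 = 70142163/2315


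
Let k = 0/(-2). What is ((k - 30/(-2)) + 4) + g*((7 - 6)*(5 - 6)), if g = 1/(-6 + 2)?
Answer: 77/4 ≈ 19.250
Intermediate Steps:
k = 0 (k = 0*(-1/2) = 0)
g = -1/4 (g = 1/(-4) = -1/4 ≈ -0.25000)
((k - 30/(-2)) + 4) + g*((7 - 6)*(5 - 6)) = ((0 - 30/(-2)) + 4) - (7 - 6)*(5 - 6)/4 = ((0 - 30*(-1)/2) + 4) - (-1)/4 = ((0 - 5*(-3)) + 4) - 1/4*(-1) = ((0 + 15) + 4) + 1/4 = (15 + 4) + 1/4 = 19 + 1/4 = 77/4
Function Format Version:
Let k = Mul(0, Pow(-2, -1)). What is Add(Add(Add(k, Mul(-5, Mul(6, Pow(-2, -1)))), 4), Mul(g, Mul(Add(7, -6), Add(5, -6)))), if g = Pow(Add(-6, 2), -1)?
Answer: Rational(77, 4) ≈ 19.250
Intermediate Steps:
k = 0 (k = Mul(0, Rational(-1, 2)) = 0)
g = Rational(-1, 4) (g = Pow(-4, -1) = Rational(-1, 4) ≈ -0.25000)
Add(Add(Add(k, Mul(-5, Mul(6, Pow(-2, -1)))), 4), Mul(g, Mul(Add(7, -6), Add(5, -6)))) = Add(Add(Add(0, Mul(-5, Mul(6, Pow(-2, -1)))), 4), Mul(Rational(-1, 4), Mul(Add(7, -6), Add(5, -6)))) = Add(Add(Add(0, Mul(-5, Mul(6, Rational(-1, 2)))), 4), Mul(Rational(-1, 4), Mul(1, -1))) = Add(Add(Add(0, Mul(-5, -3)), 4), Mul(Rational(-1, 4), -1)) = Add(Add(Add(0, 15), 4), Rational(1, 4)) = Add(Add(15, 4), Rational(1, 4)) = Add(19, Rational(1, 4)) = Rational(77, 4)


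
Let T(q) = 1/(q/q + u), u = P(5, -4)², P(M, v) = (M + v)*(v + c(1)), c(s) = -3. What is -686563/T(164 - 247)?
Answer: -34328150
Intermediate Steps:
P(M, v) = (-3 + v)*(M + v) (P(M, v) = (M + v)*(v - 3) = (M + v)*(-3 + v) = (-3 + v)*(M + v))
u = 49 (u = ((-4)² - 3*5 - 3*(-4) + 5*(-4))² = (16 - 15 + 12 - 20)² = (-7)² = 49)
T(q) = 1/50 (T(q) = 1/(q/q + 49) = 1/(1 + 49) = 1/50)
-686563/T(164 - 247) = -686563/1/50 = -686563*50 = -34328150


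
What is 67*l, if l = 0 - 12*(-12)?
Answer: 9648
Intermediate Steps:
l = 144 (l = 0 + 144 = 144)
67*l = 67*144 = 9648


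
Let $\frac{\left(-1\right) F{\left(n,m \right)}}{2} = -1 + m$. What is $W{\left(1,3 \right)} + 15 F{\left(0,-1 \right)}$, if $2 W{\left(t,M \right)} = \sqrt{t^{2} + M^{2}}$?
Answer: $60 + \frac{\sqrt{10}}{2} \approx 61.581$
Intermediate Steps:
$F{\left(n,m \right)} = 2 - 2 m$ ($F{\left(n,m \right)} = - 2 \left(-1 + m\right) = 2 - 2 m$)
$W{\left(t,M \right)} = \frac{\sqrt{M^{2} + t^{2}}}{2}$ ($W{\left(t,M \right)} = \frac{\sqrt{t^{2} + M^{2}}}{2} = \frac{\sqrt{M^{2} + t^{2}}}{2}$)
$W{\left(1,3 \right)} + 15 F{\left(0,-1 \right)} = \frac{\sqrt{3^{2} + 1^{2}}}{2} + 15 \left(2 - -2\right) = \frac{\sqrt{9 + 1}}{2} + 15 \left(2 + 2\right) = \frac{\sqrt{10}}{2} + 15 \cdot 4 = \frac{\sqrt{10}}{2} + 60 = 60 + \frac{\sqrt{10}}{2}$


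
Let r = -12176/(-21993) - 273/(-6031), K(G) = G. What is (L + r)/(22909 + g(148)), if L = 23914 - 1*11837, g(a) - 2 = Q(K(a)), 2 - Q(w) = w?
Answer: 1601970096836/3019544659995 ≈ 0.53053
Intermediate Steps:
Q(w) = 2 - w
g(a) = 4 - a (g(a) = 2 + (2 - a) = 4 - a)
L = 12077 (L = 23914 - 11837 = 12077)
r = 79437545/132639783 (r = -12176*(-1/21993) - 273*(-1/6031) = 12176/21993 + 273/6031 = 79437545/132639783 ≈ 0.59890)
(L + r)/(22909 + g(148)) = (12077 + 79437545/132639783)/(22909 + (4 - 1*148)) = 1601970096836/(132639783*(22909 + (4 - 148))) = 1601970096836/(132639783*(22909 - 144)) = (1601970096836/132639783)/22765 = (1601970096836/132639783)*(1/22765) = 1601970096836/3019544659995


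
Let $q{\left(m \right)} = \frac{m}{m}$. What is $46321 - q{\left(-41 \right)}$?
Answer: $46320$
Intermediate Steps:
$q{\left(m \right)} = 1$
$46321 - q{\left(-41 \right)} = 46321 - 1 = 46320$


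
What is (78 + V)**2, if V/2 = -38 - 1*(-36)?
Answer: 5476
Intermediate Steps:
V = -4 (V = 2*(-38 - 1*(-36)) = 2*(-38 + 36) = 2*(-2) = -4)
(78 + V)**2 = (78 - 4)**2 = 74**2 = 5476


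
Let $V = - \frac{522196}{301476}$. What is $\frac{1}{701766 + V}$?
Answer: $\frac{75369}{52891271105} \approx 1.425 \cdot 10^{-6}$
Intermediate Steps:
$V = - \frac{130549}{75369}$ ($V = \left(-522196\right) \frac{1}{301476} = - \frac{130549}{75369} \approx -1.7321$)
$\frac{1}{701766 + V} = \frac{1}{701766 - \frac{130549}{75369}} = \frac{1}{\frac{52891271105}{75369}} = \frac{75369}{52891271105}$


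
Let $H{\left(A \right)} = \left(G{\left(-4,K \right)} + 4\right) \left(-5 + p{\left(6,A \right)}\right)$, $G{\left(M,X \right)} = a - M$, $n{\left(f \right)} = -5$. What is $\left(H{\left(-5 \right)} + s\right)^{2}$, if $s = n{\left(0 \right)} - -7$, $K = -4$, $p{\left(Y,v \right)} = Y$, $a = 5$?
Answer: $225$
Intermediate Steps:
$G{\left(M,X \right)} = 5 - M$
$s = 2$ ($s = -5 - -7 = -5 + 7 = 2$)
$H{\left(A \right)} = 13$ ($H{\left(A \right)} = \left(\left(5 - -4\right) + 4\right) \left(-5 + 6\right) = \left(\left(5 + 4\right) + 4\right) 1 = \left(9 + 4\right) 1 = 13 \cdot 1 = 13$)
$\left(H{\left(-5 \right)} + s\right)^{2} = \left(13 + 2\right)^{2} = 15^{2} = 225$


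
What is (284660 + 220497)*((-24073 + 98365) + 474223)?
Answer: 277086191855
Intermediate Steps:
(284660 + 220497)*((-24073 + 98365) + 474223) = 505157*(74292 + 474223) = 505157*548515 = 277086191855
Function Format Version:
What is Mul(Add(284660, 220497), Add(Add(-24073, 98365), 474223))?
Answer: 277086191855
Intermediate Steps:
Mul(Add(284660, 220497), Add(Add(-24073, 98365), 474223)) = Mul(505157, Add(74292, 474223)) = Mul(505157, 548515) = 277086191855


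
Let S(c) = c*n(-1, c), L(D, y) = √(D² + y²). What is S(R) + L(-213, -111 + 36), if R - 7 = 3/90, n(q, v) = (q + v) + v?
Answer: 20678/225 + 3*√5666 ≈ 317.72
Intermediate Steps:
n(q, v) = q + 2*v
R = 211/30 (R = 7 + 3/90 = 7 + 3*(1/90) = 7 + 1/30 = 211/30 ≈ 7.0333)
S(c) = c*(-1 + 2*c)
S(R) + L(-213, -111 + 36) = 211*(-1 + 2*(211/30))/30 + √((-213)² + (-111 + 36)²) = 211*(-1 + 211/15)/30 + √(45369 + (-75)²) = (211/30)*(196/15) + √(45369 + 5625) = 20678/225 + √50994 = 20678/225 + 3*√5666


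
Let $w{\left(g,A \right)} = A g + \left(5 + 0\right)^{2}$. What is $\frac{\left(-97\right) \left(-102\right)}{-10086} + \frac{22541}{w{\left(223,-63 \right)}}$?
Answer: $- \frac{61016997}{23574344} \approx -2.5883$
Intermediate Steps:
$w{\left(g,A \right)} = 25 + A g$ ($w{\left(g,A \right)} = A g + 5^{2} = A g + 25 = 25 + A g$)
$\frac{\left(-97\right) \left(-102\right)}{-10086} + \frac{22541}{w{\left(223,-63 \right)}} = \frac{\left(-97\right) \left(-102\right)}{-10086} + \frac{22541}{25 - 14049} = 9894 \left(- \frac{1}{10086}\right) + \frac{22541}{25 - 14049} = - \frac{1649}{1681} + \frac{22541}{-14024} = - \frac{1649}{1681} + 22541 \left(- \frac{1}{14024}\right) = - \frac{1649}{1681} - \frac{22541}{14024} = - \frac{61016997}{23574344}$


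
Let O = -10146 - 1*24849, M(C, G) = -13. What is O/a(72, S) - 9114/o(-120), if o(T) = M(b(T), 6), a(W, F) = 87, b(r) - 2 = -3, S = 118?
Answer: 112661/377 ≈ 298.84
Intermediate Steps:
b(r) = -1 (b(r) = 2 - 3 = -1)
o(T) = -13
O = -34995 (O = -10146 - 24849 = -34995)
O/a(72, S) - 9114/o(-120) = -34995/87 - 9114/(-13) = -34995*1/87 - 9114*(-1/13) = -11665/29 + 9114/13 = 112661/377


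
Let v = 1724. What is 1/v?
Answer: 1/1724 ≈ 0.00058005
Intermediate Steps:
1/v = 1/1724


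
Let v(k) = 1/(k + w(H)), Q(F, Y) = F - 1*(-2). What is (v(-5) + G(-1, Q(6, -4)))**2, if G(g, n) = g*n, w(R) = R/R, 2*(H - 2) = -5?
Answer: 1089/16 ≈ 68.063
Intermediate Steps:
Q(F, Y) = 2 + F (Q(F, Y) = F + 2 = 2 + F)
H = -1/2 (H = 2 + (1/2)*(-5) = 2 - 5/2 = -1/2 ≈ -0.50000)
w(R) = 1
v(k) = 1/(1 + k) (v(k) = 1/(k + 1) = 1/(1 + k))
(v(-5) + G(-1, Q(6, -4)))**2 = (1/(1 - 5) - (2 + 6))**2 = (1/(-4) - 1*8)**2 = (-1/4 - 8)**2 = (-33/4)**2 = 1089/16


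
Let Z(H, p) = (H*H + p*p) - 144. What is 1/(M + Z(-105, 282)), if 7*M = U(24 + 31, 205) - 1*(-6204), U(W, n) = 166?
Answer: 1/91315 ≈ 1.0951e-5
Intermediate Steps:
Z(H, p) = -144 + H² + p² (Z(H, p) = (H² + p²) - 144 = -144 + H² + p²)
M = 910 (M = (166 - 1*(-6204))/7 = (166 + 6204)/7 = (⅐)*6370 = 910)
1/(M + Z(-105, 282)) = 1/(910 + (-144 + (-105)² + 282²)) = 1/(910 + (-144 + 11025 + 79524)) = 1/(910 + 90405) = 1/91315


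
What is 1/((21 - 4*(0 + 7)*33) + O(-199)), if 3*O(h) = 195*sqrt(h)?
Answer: -903/1656184 - 65*I*sqrt(199)/1656184 ≈ -0.00054523 - 0.00055365*I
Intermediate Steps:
O(h) = 65*sqrt(h) (O(h) = (195*sqrt(h))/3 = 65*sqrt(h))
1/((21 - 4*(0 + 7)*33) + O(-199)) = 1/((21 - 4*(0 + 7)*33) + 65*sqrt(-199)) = 1/((21 - 4*7*33) + 65*(I*sqrt(199))) = 1/((21 - 28*33) + 65*I*sqrt(199)) = 1/((21 - 924) + 65*I*sqrt(199)) = 1/(-903 + 65*I*sqrt(199))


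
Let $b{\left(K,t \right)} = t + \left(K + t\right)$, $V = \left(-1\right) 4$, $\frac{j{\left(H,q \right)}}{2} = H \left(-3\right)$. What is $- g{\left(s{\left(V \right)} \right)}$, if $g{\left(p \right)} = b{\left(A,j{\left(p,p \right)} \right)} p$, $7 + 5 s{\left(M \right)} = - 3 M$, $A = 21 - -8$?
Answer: $-17$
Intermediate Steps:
$j{\left(H,q \right)} = - 6 H$ ($j{\left(H,q \right)} = 2 H \left(-3\right) = 2 \left(- 3 H\right) = - 6 H$)
$V = -4$
$A = 29$ ($A = 21 + 8 = 29$)
$b{\left(K,t \right)} = K + 2 t$
$s{\left(M \right)} = - \frac{7}{5} - \frac{3 M}{5}$ ($s{\left(M \right)} = - \frac{7}{5} + \frac{\left(-3\right) M}{5} = - \frac{7}{5} - \frac{3 M}{5}$)
$g{\left(p \right)} = p \left(29 - 12 p\right)$ ($g{\left(p \right)} = \left(29 + 2 \left(- 6 p\right)\right) p = \left(29 - 12 p\right) p = p \left(29 - 12 p\right)$)
$- g{\left(s{\left(V \right)} \right)} = - \left(- \frac{7}{5} - - \frac{12}{5}\right) \left(29 - 12 \left(- \frac{7}{5} - - \frac{12}{5}\right)\right) = - \left(- \frac{7}{5} + \frac{12}{5}\right) \left(29 - 12 \left(- \frac{7}{5} + \frac{12}{5}\right)\right) = - 1 \left(29 - 12\right) = - 1 \cdot 17 = \left(-1\right) 17 = -17$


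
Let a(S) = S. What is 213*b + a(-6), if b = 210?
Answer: 44724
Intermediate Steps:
213*b + a(-6) = 213*210 - 6 = 44730 - 6 = 44724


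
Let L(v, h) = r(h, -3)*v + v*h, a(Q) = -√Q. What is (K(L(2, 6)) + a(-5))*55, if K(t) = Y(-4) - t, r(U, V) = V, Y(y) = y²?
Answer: 550 - 55*I*√5 ≈ 550.0 - 122.98*I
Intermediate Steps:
L(v, h) = -3*v + h*v (L(v, h) = -3*v + v*h = -3*v + h*v)
K(t) = 16 - t (K(t) = (-4)² - t = 16 - t)
(K(L(2, 6)) + a(-5))*55 = ((16 - 2*(-3 + 6)) - √(-5))*55 = ((16 - 2*3) - I*√5)*55 = ((16 - 1*6) - I*√5)*55 = ((16 - 6) - I*√5)*55 = (10 - I*√5)*55 = 550 - 55*I*√5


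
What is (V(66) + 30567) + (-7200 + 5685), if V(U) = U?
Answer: 29118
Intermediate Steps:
(V(66) + 30567) + (-7200 + 5685) = (66 + 30567) + (-7200 + 5685) = 30633 - 1515 = 29118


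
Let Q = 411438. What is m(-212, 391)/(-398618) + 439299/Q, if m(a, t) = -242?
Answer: 2654728133/2484948374 ≈ 1.0683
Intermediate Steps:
m(-212, 391)/(-398618) + 439299/Q = -242/(-398618) + 439299/411438 = -242*(-1/398618) + 439299*(1/411438) = 11/18119 + 146433/137146 = 2654728133/2484948374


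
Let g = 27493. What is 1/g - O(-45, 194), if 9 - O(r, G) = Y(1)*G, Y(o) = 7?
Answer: 37088058/27493 ≈ 1349.0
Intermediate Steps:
O(r, G) = 9 - 7*G
1/g - O(-45, 194) = 1/27493 - (9 - 7*194) = 1/27493 - (9 - 1358) = 1/27493 - 1*(-1349) = 1/27493 + 1349 = 37088058/27493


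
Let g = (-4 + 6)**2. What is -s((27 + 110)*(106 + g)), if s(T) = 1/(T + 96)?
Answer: -1/15166 ≈ -6.5937e-5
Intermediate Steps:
g = 4 (g = 2**2 = 4)
s(T) = 1/(96 + T)
-s((27 + 110)*(106 + g)) = -1/(96 + (27 + 110)*(106 + 4)) = -1/(96 + 137*110) = -1/(96 + 15070) = -1/15166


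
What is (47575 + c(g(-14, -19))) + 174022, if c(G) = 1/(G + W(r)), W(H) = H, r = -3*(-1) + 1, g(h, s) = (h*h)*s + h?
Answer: 827443197/3734 ≈ 2.2160e+5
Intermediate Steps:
g(h, s) = h + s*h² (g(h, s) = h²*s + h = s*h² + h = h + s*h²)
r = 4 (r = 3 + 1 = 4)
c(G) = 1/(4 + G) (c(G) = 1/(G + 4) = 1/(4 + G))
(47575 + c(g(-14, -19))) + 174022 = (47575 + 1/(4 - 14*(1 - 14*(-19)))) + 174022 = (47575 + 1/(4 - 14*(1 + 266))) + 174022 = (47575 + 1/(4 - 14*267)) + 174022 = (47575 + 1/(4 - 3738)) + 174022 = (47575 + 1/(-3734)) + 174022 = (47575 - 1/3734) + 174022 = 177645049/3734 + 174022 = 827443197/3734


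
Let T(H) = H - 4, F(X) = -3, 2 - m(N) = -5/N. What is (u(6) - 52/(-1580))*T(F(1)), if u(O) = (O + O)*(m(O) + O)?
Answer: -293181/395 ≈ -742.23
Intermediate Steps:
m(N) = 2 + 5/N (m(N) = 2 - (-5)/N = 2 + 5/N)
u(O) = 2*O*(2 + O + 5/O) (u(O) = (O + O)*((2 + 5/O) + O) = (2*O)*(2 + O + 5/O) = 2*O*(2 + O + 5/O))
T(H) = -4 + H
(u(6) - 52/(-1580))*T(F(1)) = ((10 + 2*6**2 + 4*6) - 52/(-1580))*(-4 - 3) = ((10 + 2*36 + 24) - 52*(-1/1580))*(-7) = ((10 + 72 + 24) + 13/395)*(-7) = (106 + 13/395)*(-7) = (41883/395)*(-7) = -293181/395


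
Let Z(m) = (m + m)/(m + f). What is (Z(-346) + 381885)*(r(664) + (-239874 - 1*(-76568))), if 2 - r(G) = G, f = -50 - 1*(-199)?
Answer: -12335646642816/197 ≈ -6.2617e+10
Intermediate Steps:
f = 149 (f = -50 + 199 = 149)
r(G) = 2 - G
Z(m) = 2*m/(149 + m) (Z(m) = (m + m)/(m + 149) = (2*m)/(149 + m) = 2*m/(149 + m))
(Z(-346) + 381885)*(r(664) + (-239874 - 1*(-76568))) = (2*(-346)/(149 - 346) + 381885)*((2 - 1*664) + (-239874 - 1*(-76568))) = (2*(-346)/(-197) + 381885)*((2 - 664) + (-239874 + 76568)) = (2*(-346)*(-1/197) + 381885)*(-662 - 163306) = (692/197 + 381885)*(-163968) = (75232037/197)*(-163968) = -12335646642816/197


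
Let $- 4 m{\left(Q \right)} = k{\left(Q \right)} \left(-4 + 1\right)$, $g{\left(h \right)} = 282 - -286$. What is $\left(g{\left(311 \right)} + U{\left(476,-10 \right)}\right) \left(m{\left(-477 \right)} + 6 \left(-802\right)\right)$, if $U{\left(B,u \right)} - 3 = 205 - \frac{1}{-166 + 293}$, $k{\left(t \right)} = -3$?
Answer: $- \frac{1897796607}{508} \approx -3.7358 \cdot 10^{6}$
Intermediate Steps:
$g{\left(h \right)} = 568$ ($g{\left(h \right)} = 282 + 286 = 568$)
$U{\left(B,u \right)} = \frac{26415}{127}$ ($U{\left(B,u \right)} = 3 + \left(205 - \frac{1}{-166 + 293}\right) = 3 + \left(205 - \frac{1}{127}\right) = 3 + \frac{26034}{127} = \frac{26415}{127}$)
$m{\left(Q \right)} = - \frac{9}{4}$ ($m{\left(Q \right)} = - \frac{\left(-3\right) \left(-4 + 1\right)}{4} = - \frac{\left(-3\right) \left(-3\right)}{4} = \left(- \frac{1}{4}\right) 9 = - \frac{9}{4}$)
$\left(g{\left(311 \right)} + U{\left(476,-10 \right)}\right) \left(m{\left(-477 \right)} + 6 \left(-802\right)\right) = \left(568 + \frac{26415}{127}\right) \left(- \frac{9}{4} + 6 \left(-802\right)\right) = \frac{98551 \left(- \frac{9}{4} - 4812\right)}{127} = \frac{98551}{127} \left(- \frac{19257}{4}\right) = - \frac{1897796607}{508}$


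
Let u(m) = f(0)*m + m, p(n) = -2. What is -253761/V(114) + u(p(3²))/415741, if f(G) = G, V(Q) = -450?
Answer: 35166283667/62361150 ≈ 563.91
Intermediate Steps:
u(m) = m (u(m) = 0*m + m = 0 + m = m)
-253761/V(114) + u(p(3²))/415741 = -253761/(-450) - 2/415741 = -253761*(-1/450) - 2*1/415741 = 84587/150 - 2/415741 = 35166283667/62361150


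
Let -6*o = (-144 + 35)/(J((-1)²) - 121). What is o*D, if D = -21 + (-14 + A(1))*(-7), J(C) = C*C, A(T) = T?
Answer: -763/72 ≈ -10.597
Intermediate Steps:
J(C) = C²
o = -109/720 (o = -(-144 + 35)/(6*(((-1)²)² - 121)) = -(-109)/(6*(1² - 121)) = -(-109)/(6*(1 - 121)) = -(-109)/(6*(-120)) = -(-109)*(-1)/(6*120) = -⅙*109/120 = -109/720 ≈ -0.15139)
D = 70 (D = -21 + (-14 + 1)*(-7) = -21 - 13*(-7) = -21 + 91 = 70)
o*D = -109/720*70 = -763/72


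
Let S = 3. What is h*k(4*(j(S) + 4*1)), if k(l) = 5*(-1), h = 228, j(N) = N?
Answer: -1140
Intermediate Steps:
k(l) = -5
h*k(4*(j(S) + 4*1)) = 228*(-5) = -1140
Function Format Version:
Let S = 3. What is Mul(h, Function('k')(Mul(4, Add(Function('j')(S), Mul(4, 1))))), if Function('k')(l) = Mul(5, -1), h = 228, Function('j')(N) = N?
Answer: -1140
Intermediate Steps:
Function('k')(l) = -5
Mul(h, Function('k')(Mul(4, Add(Function('j')(S), Mul(4, 1))))) = Mul(228, -5) = -1140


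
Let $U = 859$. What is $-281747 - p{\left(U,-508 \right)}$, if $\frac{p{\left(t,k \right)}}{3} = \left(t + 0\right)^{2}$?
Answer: $-2495390$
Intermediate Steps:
$p{\left(t,k \right)} = 3 t^{2}$ ($p{\left(t,k \right)} = 3 \left(t + 0\right)^{2} = 3 t^{2}$)
$-281747 - p{\left(U,-508 \right)} = -281747 - 3 \cdot 859^{2} = -281747 - 3 \cdot 737881 = -281747 - 2213643 = -2495390$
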